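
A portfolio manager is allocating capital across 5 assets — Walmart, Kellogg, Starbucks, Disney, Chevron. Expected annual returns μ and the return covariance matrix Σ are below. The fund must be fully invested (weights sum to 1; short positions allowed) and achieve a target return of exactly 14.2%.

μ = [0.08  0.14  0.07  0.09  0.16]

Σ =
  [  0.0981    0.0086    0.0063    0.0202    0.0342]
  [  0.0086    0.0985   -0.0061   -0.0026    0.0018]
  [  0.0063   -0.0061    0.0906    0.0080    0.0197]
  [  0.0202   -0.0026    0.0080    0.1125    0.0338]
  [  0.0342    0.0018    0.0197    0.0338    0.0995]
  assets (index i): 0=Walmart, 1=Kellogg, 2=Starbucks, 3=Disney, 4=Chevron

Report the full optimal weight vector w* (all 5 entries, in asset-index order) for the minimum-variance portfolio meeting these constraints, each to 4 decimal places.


p=Σ⁻¹μ = [0.1225  1.4305  0.5435  0.3809  1.3031]
q=Σ⁻¹𝟙 = [6.0816  10.3348  9.9593  6.2194  3.6884]
a=μᵀp=0.490887  b=𝟙ᵀp=3.780440  c=𝟙ᵀq=36.283479  D=ac−b²=3.519360
λ₁=(c·0.142−b)/D = (36.283479·0.142−3.780440)/3.519360 = 0.389791
λ₂=(a−b·0.142)/D = (0.490887−3.780440·0.142)/3.519360 = -0.013052
w* = 0.389791·p + -0.013052·q:
  w_0 = 0.389791·0.1225 + -0.013052·6.0816 = -0.0316  (Walmart)
  w_1 = 0.389791·1.4305 + -0.013052·10.3348 = 0.4227  (Kellogg)
  w_2 = 0.389791·0.5435 + -0.013052·9.9593 = 0.0818  (Starbucks)
  w_3 = 0.389791·0.3809 + -0.013052·6.2194 = 0.0673  (Disney)
  w_4 = 0.389791·1.3031 + -0.013052·3.6884 = 0.4598  (Chevron)
Σw_i=1.0000  μᵀw=0.1420
σ²=wᵀΣw=λ₁·μ_p+λ₂ = 0.389791·0.142 + -0.013052 = 0.042298 ≈ 0.0423

-0.0316  0.4227  0.0818  0.0673  0.4598


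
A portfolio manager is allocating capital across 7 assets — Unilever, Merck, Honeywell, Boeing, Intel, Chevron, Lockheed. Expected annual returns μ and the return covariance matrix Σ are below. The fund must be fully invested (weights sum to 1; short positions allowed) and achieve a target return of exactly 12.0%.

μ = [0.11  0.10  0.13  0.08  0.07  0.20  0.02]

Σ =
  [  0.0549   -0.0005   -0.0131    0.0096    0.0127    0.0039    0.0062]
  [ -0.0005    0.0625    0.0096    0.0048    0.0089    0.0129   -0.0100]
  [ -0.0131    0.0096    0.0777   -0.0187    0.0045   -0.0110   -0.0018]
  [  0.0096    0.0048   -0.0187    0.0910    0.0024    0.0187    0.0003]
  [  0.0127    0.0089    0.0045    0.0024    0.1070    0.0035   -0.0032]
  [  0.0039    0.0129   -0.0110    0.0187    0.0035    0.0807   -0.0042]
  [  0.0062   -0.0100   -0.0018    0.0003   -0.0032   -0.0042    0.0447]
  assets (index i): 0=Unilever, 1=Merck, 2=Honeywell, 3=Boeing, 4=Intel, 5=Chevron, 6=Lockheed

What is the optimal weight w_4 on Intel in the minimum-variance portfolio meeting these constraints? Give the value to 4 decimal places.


x=Σ⁻¹μ = [2.2072  0.7681  2.4499  0.5950  0.1506  2.4723  0.6508]
y=Σ⁻¹𝟙 = [15.9720  13.6255  18.0168  9.8583  5.7445  10.6795  25.2783]
a=μᵀx=1.203701  b=𝟙ᵀx=9.293900  c=𝟙ᵀy=99.174872  D=ac−b²=33.000302
λ₁=(c·0.120−b)/D = (99.174872·0.120−9.293900)/33.000302 = 0.079002
λ₂=(a−b·0.120)/D = (1.203701−9.293900·0.120)/33.000302 = 0.002680
w* = 0.079002·x + 0.002680·y:
  w_0 = 0.079002·2.2072 + 0.002680·15.9720 = 0.2172  (Unilever)
  w_1 = 0.079002·0.7681 + 0.002680·13.6255 = 0.0972  (Merck)
  w_2 = 0.079002·2.4499 + 0.002680·18.0168 = 0.2418  (Honeywell)
  w_3 = 0.079002·0.5950 + 0.002680·9.8583 = 0.0734  (Boeing)
  w_4 = 0.079002·0.1506 + 0.002680·5.7445 = 0.0273  (Intel)
  w_5 = 0.079002·2.4723 + 0.002680·10.6795 = 0.2239  (Chevron)
  w_6 = 0.079002·0.6508 + 0.002680·25.2783 = 0.1192  (Lockheed)
Σw_i=1.0000  μᵀw=0.1200
σ²=wᵀΣw=λ₁·μ_p+λ₂ = 0.079002·0.120 + 0.002680 = 0.012160 ≈ 0.0122

0.0273


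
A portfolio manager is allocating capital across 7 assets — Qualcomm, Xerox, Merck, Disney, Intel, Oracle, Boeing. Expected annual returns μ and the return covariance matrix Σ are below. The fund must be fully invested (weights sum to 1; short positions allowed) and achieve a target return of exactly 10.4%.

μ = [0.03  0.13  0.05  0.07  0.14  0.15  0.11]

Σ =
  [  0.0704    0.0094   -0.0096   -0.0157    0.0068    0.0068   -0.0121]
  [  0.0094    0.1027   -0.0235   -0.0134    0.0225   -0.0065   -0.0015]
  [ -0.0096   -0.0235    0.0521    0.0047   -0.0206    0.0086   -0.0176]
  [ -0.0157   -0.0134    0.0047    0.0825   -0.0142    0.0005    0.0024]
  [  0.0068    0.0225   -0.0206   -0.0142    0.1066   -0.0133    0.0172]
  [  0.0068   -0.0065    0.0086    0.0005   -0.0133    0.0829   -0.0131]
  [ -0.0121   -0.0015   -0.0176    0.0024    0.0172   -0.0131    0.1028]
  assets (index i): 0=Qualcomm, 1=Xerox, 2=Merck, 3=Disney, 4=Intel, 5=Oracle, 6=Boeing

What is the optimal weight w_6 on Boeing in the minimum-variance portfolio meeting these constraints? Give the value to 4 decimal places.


u=Σ⁻¹μ = [0.7624  1.7780  2.5966  1.3461  1.5755  2.1151  1.6048]
v=Σ⁻¹𝟙 = [21.9618  17.1803  38.4914  18.5120  12.8812  12.4384  18.1509]
a=μᵀu=1.192429  b=𝟙ᵀu=11.778433  c=𝟙ᵀv=139.616061  D=ac−b²=27.750737
λ₁=(c·0.104−b)/D = (139.616061·0.104−11.778433)/27.750737 = 0.098795
λ₂=(a−b·0.104)/D = (1.192429−11.778433·0.104)/27.750737 = -0.001172
w* = 0.098795·u + -0.001172·v:
  w_0 = 0.098795·0.7624 + -0.001172·21.9618 = 0.0496  (Qualcomm)
  w_1 = 0.098795·1.7780 + -0.001172·17.1803 = 0.1555  (Xerox)
  w_2 = 0.098795·2.5966 + -0.001172·38.4914 = 0.2114  (Merck)
  w_3 = 0.098795·1.3461 + -0.001172·18.5120 = 0.1113  (Disney)
  w_4 = 0.098795·1.5755 + -0.001172·12.8812 = 0.1406  (Intel)
  w_5 = 0.098795·2.1151 + -0.001172·12.4384 = 0.1944  (Oracle)
  w_6 = 0.098795·1.6048 + -0.001172·18.1509 = 0.1373  (Boeing)
Σw_i=1.0000  μᵀw=0.1040
σ²=wᵀΣw=λ₁·μ_p+λ₂ = 0.098795·0.104 + -0.001172 = 0.009103 ≈ 0.0091

0.1373


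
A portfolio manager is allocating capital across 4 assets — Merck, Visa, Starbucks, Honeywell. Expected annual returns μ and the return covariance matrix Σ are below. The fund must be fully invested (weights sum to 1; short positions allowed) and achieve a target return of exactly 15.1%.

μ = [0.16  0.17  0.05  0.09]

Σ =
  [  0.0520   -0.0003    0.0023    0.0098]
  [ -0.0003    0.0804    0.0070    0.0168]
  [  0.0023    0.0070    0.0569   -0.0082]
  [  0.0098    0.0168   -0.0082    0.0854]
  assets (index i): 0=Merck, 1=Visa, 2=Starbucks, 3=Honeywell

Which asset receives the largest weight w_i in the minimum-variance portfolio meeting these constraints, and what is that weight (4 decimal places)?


x=Σ⁻¹μ = [2.9934  1.9988  0.5654  0.3714]
y=Σ⁻¹𝟙 = [16.6985  8.9815  17.1894  9.6770]
a=μᵀx=0.880439  b=𝟙ᵀx=5.929016  c=𝟙ᵀy=52.546399  D=ac−b²=11.110639
λ₁=(c·0.151−b)/D = (52.546399·0.151−5.929016)/11.110639 = 0.180502
λ₂=(a−b·0.151)/D = (0.880439−5.929016·0.151)/11.110639 = -0.001336
w* = 0.180502·x + -0.001336·y:
  w_0 = 0.180502·2.9934 + -0.001336·16.6985 = 0.5180  (Merck)
  w_1 = 0.180502·1.9988 + -0.001336·8.9815 = 0.3488  (Visa)
  w_2 = 0.180502·0.5654 + -0.001336·17.1894 = 0.0791  (Starbucks)
  w_3 = 0.180502·0.3714 + -0.001336·9.6770 = 0.0541  (Honeywell)
Σw_i=1.0000  μᵀw=0.1510
σ²=wᵀΣw=λ₁·μ_p+λ₂ = 0.180502·0.151 + -0.001336 = 0.025920 ≈ 0.0259

Merck (0.5180)


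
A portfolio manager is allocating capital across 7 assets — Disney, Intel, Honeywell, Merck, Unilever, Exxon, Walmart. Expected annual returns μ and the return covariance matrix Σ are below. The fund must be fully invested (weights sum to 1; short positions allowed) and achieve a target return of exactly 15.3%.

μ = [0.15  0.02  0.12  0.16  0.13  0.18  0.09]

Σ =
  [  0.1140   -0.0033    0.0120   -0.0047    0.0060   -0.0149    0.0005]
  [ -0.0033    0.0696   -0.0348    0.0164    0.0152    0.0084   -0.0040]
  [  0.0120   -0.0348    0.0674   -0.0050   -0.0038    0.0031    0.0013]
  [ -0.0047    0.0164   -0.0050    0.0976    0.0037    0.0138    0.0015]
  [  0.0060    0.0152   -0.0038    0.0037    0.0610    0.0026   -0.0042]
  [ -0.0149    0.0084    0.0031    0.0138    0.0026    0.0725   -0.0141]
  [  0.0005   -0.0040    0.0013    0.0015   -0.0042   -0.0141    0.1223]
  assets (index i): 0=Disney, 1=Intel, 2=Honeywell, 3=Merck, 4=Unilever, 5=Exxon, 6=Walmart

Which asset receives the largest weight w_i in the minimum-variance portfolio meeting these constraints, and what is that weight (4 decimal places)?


Exxon (0.2950)

p=Σ⁻¹μ = [1.4251  0.2371  1.7158  1.3041  1.9237  2.5648  1.0653]
q=Σ⁻¹𝟙 = [7.9376  22.7609  25.4858  5.7944  11.3695  12.1985  10.3434]
a=μᵀp=1.440683  b=𝟙ᵀp=10.235937  c=𝟙ᵀq=95.890219  D=ac−b²=33.372960
λ₁=(c·0.153−b)/D = (95.890219·0.153−10.235937)/33.372960 = 0.132900
λ₂=(a−b·0.153)/D = (1.440683−10.235937·0.153)/33.372960 = -0.003758
w* = 0.132900·p + -0.003758·q:
  w_0 = 0.132900·1.4251 + -0.003758·7.9376 = 0.1596  (Disney)
  w_1 = 0.132900·0.2371 + -0.003758·22.7609 = -0.0540  (Intel)
  w_2 = 0.132900·1.7158 + -0.003758·25.4858 = 0.1323  (Honeywell)
  w_3 = 0.132900·1.3041 + -0.003758·5.7944 = 0.1515  (Merck)
  w_4 = 0.132900·1.9237 + -0.003758·11.3695 = 0.2129  (Unilever)
  w_5 = 0.132900·2.5648 + -0.003758·12.1985 = 0.2950  (Exxon)
  w_6 = 0.132900·1.0653 + -0.003758·10.3434 = 0.1027  (Walmart)
Σw_i=1.0000  μᵀw=0.1530
σ²=wᵀΣw=λ₁·μ_p+λ₂ = 0.132900·0.153 + -0.003758 = 0.016576 ≈ 0.0166


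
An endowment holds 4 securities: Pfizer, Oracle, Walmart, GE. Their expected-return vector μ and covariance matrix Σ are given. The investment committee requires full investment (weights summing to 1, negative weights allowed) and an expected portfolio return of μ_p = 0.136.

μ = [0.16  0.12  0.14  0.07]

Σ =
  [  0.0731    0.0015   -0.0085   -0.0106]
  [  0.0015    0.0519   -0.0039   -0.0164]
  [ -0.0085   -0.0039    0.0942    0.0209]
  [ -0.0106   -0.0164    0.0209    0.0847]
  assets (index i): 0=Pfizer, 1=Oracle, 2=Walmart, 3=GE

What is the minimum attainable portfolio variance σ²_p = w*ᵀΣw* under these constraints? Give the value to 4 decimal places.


u=Σ⁻¹μ = [2.4987  2.7647  1.5389  1.2947]
v=Σ⁻¹𝟙 = [16.6466  24.6575  9.5188  16.3151]
a=μᵀu=1.037634  b=𝟙ᵀu=8.097041  c=𝟙ᵀv=67.137993  D=ac−b²=4.102610
λ₁=(c·0.136−b)/D = (67.137993·0.136−8.097041)/4.102610 = 0.251968
λ₂=(a−b·0.136)/D = (1.037634−8.097041·0.136)/4.102610 = -0.015493
w* = 0.251968·u + -0.015493·v:
  w_0 = 0.251968·2.4987 + -0.015493·16.6466 = 0.3717  (Pfizer)
  w_1 = 0.251968·2.7647 + -0.015493·24.6575 = 0.3146  (Oracle)
  w_2 = 0.251968·1.5389 + -0.015493·9.5188 = 0.2403  (Walmart)
  w_3 = 0.251968·1.2947 + -0.015493·16.3151 = 0.0735  (GE)
Σw_i=1.0000  μᵀw=0.1360
σ²=wᵀΣw=λ₁·μ_p+λ₂ = 0.251968·0.136 + -0.015493 = 0.018774 ≈ 0.0188

0.0188


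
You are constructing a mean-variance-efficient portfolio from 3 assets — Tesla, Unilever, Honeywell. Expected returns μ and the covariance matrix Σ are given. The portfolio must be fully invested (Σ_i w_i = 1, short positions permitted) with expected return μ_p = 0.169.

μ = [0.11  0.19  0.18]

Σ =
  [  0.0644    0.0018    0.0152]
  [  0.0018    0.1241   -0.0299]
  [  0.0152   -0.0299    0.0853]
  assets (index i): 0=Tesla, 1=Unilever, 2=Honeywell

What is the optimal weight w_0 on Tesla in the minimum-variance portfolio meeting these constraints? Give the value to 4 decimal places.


g=Σ⁻¹μ = [1.0131  2.1640  2.6882]
h=Σ⁻¹𝟙 = [12.0351  11.1314  13.4806]
a=μᵀg=1.006483  b=𝟙ᵀg=5.865333  c=𝟙ᵀh=36.647077  D=ac−b²=2.482520
λ₁=(c·0.169−b)/D = (36.647077·0.169−5.865333)/2.482520 = 0.132133
λ₂=(a−b·0.169)/D = (1.006483−5.865333·0.169)/2.482520 = 0.006140
w* = 0.132133·g + 0.006140·h:
  w_0 = 0.132133·1.0131 + 0.006140·12.0351 = 0.2078  (Tesla)
  w_1 = 0.132133·2.1640 + 0.006140·11.1314 = 0.3543  (Unilever)
  w_2 = 0.132133·2.6882 + 0.006140·13.4806 = 0.4380  (Honeywell)
Σw_i=1.0000  μᵀw=0.1690
σ²=wᵀΣw=λ₁·μ_p+λ₂ = 0.132133·0.169 + 0.006140 = 0.028470 ≈ 0.0285

0.2078


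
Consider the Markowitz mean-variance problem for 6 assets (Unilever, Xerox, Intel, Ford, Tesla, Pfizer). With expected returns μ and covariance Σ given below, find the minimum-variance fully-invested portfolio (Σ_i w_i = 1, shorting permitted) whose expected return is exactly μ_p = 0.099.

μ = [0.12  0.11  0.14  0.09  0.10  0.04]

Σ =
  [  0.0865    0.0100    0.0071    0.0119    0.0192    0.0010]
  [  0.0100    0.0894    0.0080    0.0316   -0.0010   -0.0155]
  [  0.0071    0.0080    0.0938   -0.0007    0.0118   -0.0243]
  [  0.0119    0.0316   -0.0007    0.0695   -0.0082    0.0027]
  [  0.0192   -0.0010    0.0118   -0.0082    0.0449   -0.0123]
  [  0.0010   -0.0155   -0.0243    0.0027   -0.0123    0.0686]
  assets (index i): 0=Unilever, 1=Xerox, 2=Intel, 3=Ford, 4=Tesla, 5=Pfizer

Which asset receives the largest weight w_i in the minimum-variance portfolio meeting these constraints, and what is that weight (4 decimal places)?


x=Σ⁻¹μ = [0.4823  1.0219  1.5345  0.9663  2.2889  1.7229]
y=Σ⁻¹𝟙 = [1.1554  10.5573  13.0114  11.7992  27.8959  26.0921]
a=μᵀx=0.769883  b=𝟙ᵀx=8.016748  c=𝟙ᵀy=90.511333  D=ac−b²=5.414885
λ₁=(c·0.099−b)/D = (90.511333·0.099−8.016748)/5.414885 = 0.174311
λ₂=(a−b·0.099)/D = (0.769883−8.016748·0.099)/5.414885 = -0.004391
w* = 0.174311·x + -0.004391·y:
  w_0 = 0.174311·0.4823 + -0.004391·1.1554 = 0.0790  (Unilever)
  w_1 = 0.174311·1.0219 + -0.004391·10.5573 = 0.1318  (Xerox)
  w_2 = 0.174311·1.5345 + -0.004391·13.0114 = 0.2103  (Intel)
  w_3 = 0.174311·0.9663 + -0.004391·11.7992 = 0.1166  (Ford)
  w_4 = 0.174311·2.2889 + -0.004391·27.8959 = 0.2765  (Tesla)
  w_5 = 0.174311·1.7229 + -0.004391·26.0921 = 0.1858  (Pfizer)
Σw_i=1.0000  μᵀw=0.0990
σ²=wᵀΣw=λ₁·μ_p+λ₂ = 0.174311·0.099 + -0.004391 = 0.012866 ≈ 0.0129

Tesla (0.2765)


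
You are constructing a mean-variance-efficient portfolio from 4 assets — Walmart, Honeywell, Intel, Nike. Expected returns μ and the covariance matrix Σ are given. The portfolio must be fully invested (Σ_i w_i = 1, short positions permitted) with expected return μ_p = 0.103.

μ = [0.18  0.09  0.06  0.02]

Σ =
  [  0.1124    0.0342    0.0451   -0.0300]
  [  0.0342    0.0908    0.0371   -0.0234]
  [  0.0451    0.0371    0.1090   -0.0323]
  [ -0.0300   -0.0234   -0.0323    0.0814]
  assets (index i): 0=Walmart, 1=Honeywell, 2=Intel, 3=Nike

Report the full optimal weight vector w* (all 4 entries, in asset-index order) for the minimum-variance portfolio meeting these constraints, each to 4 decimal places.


0.4248  0.1964  0.0322  0.3466

g=Σ⁻¹μ = [1.7096  0.6417  -0.0693  1.0328]
h=Σ⁻¹𝟙 = [8.0991  9.9190  8.8587  21.6365]
a=μᵀg=0.381984  b=𝟙ᵀg=3.314802  c=𝟙ᵀh=48.513333  D=ac−b²=7.543395
λ₁=(c·0.103−b)/D = (48.513333·0.103−3.314802)/7.543395 = 0.222986
λ₂=(a−b·0.103)/D = (0.381984−3.314802·0.103)/7.543395 = 0.005377
w* = 0.222986·g + 0.005377·h:
  w_0 = 0.222986·1.7096 + 0.005377·8.0991 = 0.4248  (Walmart)
  w_1 = 0.222986·0.6417 + 0.005377·9.9190 = 0.1964  (Honeywell)
  w_2 = 0.222986·-0.0693 + 0.005377·8.8587 = 0.0322  (Intel)
  w_3 = 0.222986·1.0328 + 0.005377·21.6365 = 0.3466  (Nike)
Σw_i=1.0000  μᵀw=0.1030
σ²=wᵀΣw=λ₁·μ_p+λ₂ = 0.222986·0.103 + 0.005377 = 0.028344 ≈ 0.0283


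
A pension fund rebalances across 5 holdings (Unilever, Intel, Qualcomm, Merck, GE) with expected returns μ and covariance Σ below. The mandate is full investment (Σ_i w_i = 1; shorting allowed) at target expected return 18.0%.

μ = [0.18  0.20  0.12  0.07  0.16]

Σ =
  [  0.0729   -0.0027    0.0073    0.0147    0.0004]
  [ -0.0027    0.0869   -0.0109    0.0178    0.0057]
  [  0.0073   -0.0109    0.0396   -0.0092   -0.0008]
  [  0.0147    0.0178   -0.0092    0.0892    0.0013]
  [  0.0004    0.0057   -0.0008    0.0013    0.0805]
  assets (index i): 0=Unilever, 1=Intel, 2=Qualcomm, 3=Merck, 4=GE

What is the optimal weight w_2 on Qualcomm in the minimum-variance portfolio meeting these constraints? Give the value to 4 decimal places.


x=Σ⁻¹μ = [2.1649  2.6343  3.4468  0.2313  1.8208]
y=Σ⁻¹𝟙 = [9.1270  12.6854  29.6340  10.0625  11.6108]
a=μᵀx=1.637683  b=𝟙ᵀx=10.298121  c=𝟙ᵀy=73.119671  D=ac−b²=13.695541
λ₁=(c·0.180−b)/D = (73.119671·0.180−10.298121)/13.695541 = 0.209077
λ₂=(a−b·0.180)/D = (1.637683−10.298121·0.180)/13.695541 = -0.015770
w* = 0.209077·x + -0.015770·y:
  w_0 = 0.209077·2.1649 + -0.015770·9.1270 = 0.3087  (Unilever)
  w_1 = 0.209077·2.6343 + -0.015770·12.6854 = 0.3507  (Intel)
  w_2 = 0.209077·3.4468 + -0.015770·29.6340 = 0.2533  (Qualcomm)
  w_3 = 0.209077·0.2313 + -0.015770·10.0625 = -0.1103  (Merck)
  w_4 = 0.209077·1.8208 + -0.015770·11.6108 = 0.1976  (GE)
Σw_i=1.0000  μᵀw=0.1800
σ²=wᵀΣw=λ₁·μ_p+λ₂ = 0.209077·0.180 + -0.015770 = 0.021864 ≈ 0.0219

0.2533


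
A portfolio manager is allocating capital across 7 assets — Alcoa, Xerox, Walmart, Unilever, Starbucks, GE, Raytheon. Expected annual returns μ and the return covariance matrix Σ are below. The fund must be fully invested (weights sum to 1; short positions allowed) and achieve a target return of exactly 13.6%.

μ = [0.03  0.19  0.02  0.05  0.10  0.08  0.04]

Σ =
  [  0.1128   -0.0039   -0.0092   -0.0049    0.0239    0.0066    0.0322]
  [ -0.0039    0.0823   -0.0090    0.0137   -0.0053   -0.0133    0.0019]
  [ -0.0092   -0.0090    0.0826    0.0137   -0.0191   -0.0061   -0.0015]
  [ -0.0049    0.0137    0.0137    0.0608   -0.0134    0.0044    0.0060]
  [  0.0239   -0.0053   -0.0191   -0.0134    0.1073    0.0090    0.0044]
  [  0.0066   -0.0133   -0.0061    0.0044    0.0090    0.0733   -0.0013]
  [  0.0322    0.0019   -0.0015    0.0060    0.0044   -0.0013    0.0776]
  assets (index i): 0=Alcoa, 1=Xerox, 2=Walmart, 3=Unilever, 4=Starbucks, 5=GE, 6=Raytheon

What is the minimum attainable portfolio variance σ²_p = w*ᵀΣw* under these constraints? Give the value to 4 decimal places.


p=Σ⁻¹μ = [-0.0055  2.6953  0.8910  0.1026  1.0926  1.5223  0.4246]
q=Σ⁻¹𝟙 = [5.1406  15.5768  16.6832  10.0559  11.4745  15.5509  9.5270]
a=μᵀp=0.782922  b=𝟙ᵀp=6.722877  c=𝟙ᵀq=84.008970  D=ac−b²=20.575389
λ₁=(c·0.136−b)/D = (84.008970·0.136−6.722877)/20.575389 = 0.228542
λ₂=(a−b·0.136)/D = (0.782922−6.722877·0.136)/20.575389 = -0.006386
w* = 0.228542·p + -0.006386·q:
  w_0 = 0.228542·-0.0055 + -0.006386·5.1406 = -0.0341  (Alcoa)
  w_1 = 0.228542·2.6953 + -0.006386·15.5768 = 0.5165  (Xerox)
  w_2 = 0.228542·0.8910 + -0.006386·16.6832 = 0.0971  (Walmart)
  w_3 = 0.228542·0.1026 + -0.006386·10.0559 = -0.0408  (Unilever)
  w_4 = 0.228542·1.0926 + -0.006386·11.4745 = 0.1764  (Starbucks)
  w_5 = 0.228542·1.5223 + -0.006386·15.5509 = 0.2486  (GE)
  w_6 = 0.228542·0.4246 + -0.006386·9.5270 = 0.0362  (Raytheon)
Σw_i=1.0000  μᵀw=0.1360
σ²=wᵀΣw=λ₁·μ_p+λ₂ = 0.228542·0.136 + -0.006386 = 0.024696 ≈ 0.0247

0.0247


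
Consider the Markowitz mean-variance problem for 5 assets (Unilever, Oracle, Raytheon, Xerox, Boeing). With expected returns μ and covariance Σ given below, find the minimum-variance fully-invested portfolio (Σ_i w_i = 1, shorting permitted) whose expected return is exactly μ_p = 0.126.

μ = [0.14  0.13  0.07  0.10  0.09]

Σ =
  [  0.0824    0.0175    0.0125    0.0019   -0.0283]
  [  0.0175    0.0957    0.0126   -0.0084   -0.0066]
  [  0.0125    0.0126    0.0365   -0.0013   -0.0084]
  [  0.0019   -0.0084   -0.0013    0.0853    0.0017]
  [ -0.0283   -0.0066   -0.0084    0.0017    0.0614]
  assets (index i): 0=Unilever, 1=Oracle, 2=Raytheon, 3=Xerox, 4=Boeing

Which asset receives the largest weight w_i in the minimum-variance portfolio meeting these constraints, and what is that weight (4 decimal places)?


Unilever (0.4378)

u=Σ⁻¹μ = [2.1643  1.0616  1.4850  1.1965  2.7475]
v=Σ⁻¹𝟙 = [15.8624  7.0344  26.3184  11.9133  27.6247]
a=μᵀu=0.911899  b=𝟙ᵀu=8.655040  c=𝟙ᵀv=88.753112  D=ac−b²=6.024144
λ₁=(c·0.126−b)/D = (88.753112·0.126−8.655040)/6.024144 = 0.419620
λ₂=(a−b·0.126)/D = (0.911899−8.655040·0.126)/6.024144 = -0.029653
w* = 0.419620·u + -0.029653·v:
  w_0 = 0.419620·2.1643 + -0.029653·15.8624 = 0.4378  (Unilever)
  w_1 = 0.419620·1.0616 + -0.029653·7.0344 = 0.2369  (Oracle)
  w_2 = 0.419620·1.4850 + -0.029653·26.3184 = -0.1573  (Raytheon)
  w_3 = 0.419620·1.1965 + -0.029653·11.9133 = 0.1488  (Xerox)
  w_4 = 0.419620·2.7475 + -0.029653·27.6247 = 0.3337  (Boeing)
Σw_i=1.0000  μᵀw=0.1260
σ²=wᵀΣw=λ₁·μ_p+λ₂ = 0.419620·0.126 + -0.029653 = 0.023219 ≈ 0.0232


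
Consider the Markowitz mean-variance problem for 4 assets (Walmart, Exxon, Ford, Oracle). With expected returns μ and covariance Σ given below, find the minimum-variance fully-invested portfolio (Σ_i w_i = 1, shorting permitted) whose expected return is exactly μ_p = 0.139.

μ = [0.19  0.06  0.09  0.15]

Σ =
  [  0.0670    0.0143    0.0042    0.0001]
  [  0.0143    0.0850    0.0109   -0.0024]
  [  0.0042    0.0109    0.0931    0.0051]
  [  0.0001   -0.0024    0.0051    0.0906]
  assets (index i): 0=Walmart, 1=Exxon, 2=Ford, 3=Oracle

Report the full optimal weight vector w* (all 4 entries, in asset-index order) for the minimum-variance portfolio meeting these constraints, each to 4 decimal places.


p=Σ⁻¹μ = [2.7458  0.1958  0.7314  1.6166]
q=Σ⁻¹𝟙 = [12.4795  8.8732  8.5489  10.7776]
a=μᵀp=0.841759  b=𝟙ᵀp=5.289545  c=𝟙ᵀq=40.679259  D=ac−b²=6.262840
λ₁=(c·0.139−b)/D = (40.679259·0.139−5.289545)/6.262840 = 0.058260
λ₂=(a−b·0.139)/D = (0.841759−5.289545·0.139)/6.262840 = 0.017007
w* = 0.058260·p + 0.017007·q:
  w_0 = 0.058260·2.7458 + 0.017007·12.4795 = 0.3722  (Walmart)
  w_1 = 0.058260·0.1958 + 0.017007·8.8732 = 0.1623  (Exxon)
  w_2 = 0.058260·0.7314 + 0.017007·8.5489 = 0.1880  (Ford)
  w_3 = 0.058260·1.6166 + 0.017007·10.7776 = 0.2775  (Oracle)
Σw_i=1.0000  μᵀw=0.1390
σ²=wᵀΣw=λ₁·μ_p+λ₂ = 0.058260·0.139 + 0.017007 = 0.025105 ≈ 0.0251

0.3722  0.1623  0.1880  0.2775


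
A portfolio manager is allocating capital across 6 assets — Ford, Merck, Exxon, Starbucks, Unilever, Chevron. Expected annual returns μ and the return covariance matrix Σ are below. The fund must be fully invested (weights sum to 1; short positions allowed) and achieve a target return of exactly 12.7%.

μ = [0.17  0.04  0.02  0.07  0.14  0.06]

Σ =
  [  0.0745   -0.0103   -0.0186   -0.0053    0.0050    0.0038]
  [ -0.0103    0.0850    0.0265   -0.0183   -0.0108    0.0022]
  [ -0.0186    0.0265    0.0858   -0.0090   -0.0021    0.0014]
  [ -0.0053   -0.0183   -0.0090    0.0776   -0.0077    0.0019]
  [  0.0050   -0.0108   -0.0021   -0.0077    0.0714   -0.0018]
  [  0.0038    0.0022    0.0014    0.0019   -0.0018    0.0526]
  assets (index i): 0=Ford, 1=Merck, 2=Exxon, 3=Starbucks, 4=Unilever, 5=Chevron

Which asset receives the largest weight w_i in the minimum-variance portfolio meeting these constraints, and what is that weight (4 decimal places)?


Ford (0.3899)

p=Σ⁻¹μ = [2.5238  1.1844  0.6229  1.6200  2.1791  0.9083]
q=Σ⁻¹𝟙 = [18.3348  16.3382  12.9526  20.8997  18.2445  16.5282]
a=μᵀp=0.961848  b=𝟙ᵀp=9.038391  c=𝟙ᵀq=103.297959  D=ac−b²=17.664443
λ₁=(c·0.127−b)/D = (103.297959·0.127−9.038391)/17.664443 = 0.230998
λ₂=(a−b·0.127)/D = (0.961848−9.038391·0.127)/17.664443 = -0.010531
w* = 0.230998·p + -0.010531·q:
  w_0 = 0.230998·2.5238 + -0.010531·18.3348 = 0.3899  (Ford)
  w_1 = 0.230998·1.1844 + -0.010531·16.3382 = 0.1015  (Merck)
  w_2 = 0.230998·0.6229 + -0.010531·12.9526 = 0.0075  (Exxon)
  w_3 = 0.230998·1.6200 + -0.010531·20.8997 = 0.1541  (Starbucks)
  w_4 = 0.230998·2.1791 + -0.010531·18.2445 = 0.3112  (Unilever)
  w_5 = 0.230998·0.9083 + -0.010531·16.5282 = 0.0358  (Chevron)
Σw_i=1.0000  μᵀw=0.1270
σ²=wᵀΣw=λ₁·μ_p+λ₂ = 0.230998·0.127 + -0.010531 = 0.018806 ≈ 0.0188


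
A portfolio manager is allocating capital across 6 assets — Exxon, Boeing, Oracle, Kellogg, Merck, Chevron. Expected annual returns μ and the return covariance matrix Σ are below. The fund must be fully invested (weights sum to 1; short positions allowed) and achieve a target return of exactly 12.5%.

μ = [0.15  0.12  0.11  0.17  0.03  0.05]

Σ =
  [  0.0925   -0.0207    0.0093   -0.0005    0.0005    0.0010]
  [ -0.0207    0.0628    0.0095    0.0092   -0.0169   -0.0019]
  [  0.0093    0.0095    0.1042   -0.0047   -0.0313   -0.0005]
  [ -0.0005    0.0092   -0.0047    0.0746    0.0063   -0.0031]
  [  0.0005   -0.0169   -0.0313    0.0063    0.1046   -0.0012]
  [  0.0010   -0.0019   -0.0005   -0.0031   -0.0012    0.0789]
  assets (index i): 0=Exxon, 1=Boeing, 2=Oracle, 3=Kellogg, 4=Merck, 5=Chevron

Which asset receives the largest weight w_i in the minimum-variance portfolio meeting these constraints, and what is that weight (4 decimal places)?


Boeing (0.2651)

g=Σ⁻¹μ = [2.0540  2.3920  1.0048  2.0208  0.8512  0.7640]
h=Σ⁻¹𝟙 = [14.3984  22.0704  11.6746  10.7305  16.0623  13.7631]
a=μᵀg=1.112920  b=𝟙ᵀg=9.086629  c=𝟙ᵀh=88.699378  D=ac−b²=16.148481
λ₁=(c·0.125−b)/D = (88.699378·0.125−9.086629)/16.148481 = 0.123900
λ₂=(a−b·0.125)/D = (1.112920−9.086629·0.125)/16.148481 = -0.001419
w* = 0.123900·g + -0.001419·h:
  w_0 = 0.123900·2.0540 + -0.001419·14.3984 = 0.2341  (Exxon)
  w_1 = 0.123900·2.3920 + -0.001419·22.0704 = 0.2651  (Boeing)
  w_2 = 0.123900·1.0048 + -0.001419·11.6746 = 0.1079  (Oracle)
  w_3 = 0.123900·2.0208 + -0.001419·10.7305 = 0.2351  (Kellogg)
  w_4 = 0.123900·0.8512 + -0.001419·16.0623 = 0.0827  (Merck)
  w_5 = 0.123900·0.7640 + -0.001419·13.7631 = 0.0751  (Chevron)
Σw_i=1.0000  μᵀw=0.1250
σ²=wᵀΣw=λ₁·μ_p+λ₂ = 0.123900·0.125 + -0.001419 = 0.014069 ≈ 0.0141


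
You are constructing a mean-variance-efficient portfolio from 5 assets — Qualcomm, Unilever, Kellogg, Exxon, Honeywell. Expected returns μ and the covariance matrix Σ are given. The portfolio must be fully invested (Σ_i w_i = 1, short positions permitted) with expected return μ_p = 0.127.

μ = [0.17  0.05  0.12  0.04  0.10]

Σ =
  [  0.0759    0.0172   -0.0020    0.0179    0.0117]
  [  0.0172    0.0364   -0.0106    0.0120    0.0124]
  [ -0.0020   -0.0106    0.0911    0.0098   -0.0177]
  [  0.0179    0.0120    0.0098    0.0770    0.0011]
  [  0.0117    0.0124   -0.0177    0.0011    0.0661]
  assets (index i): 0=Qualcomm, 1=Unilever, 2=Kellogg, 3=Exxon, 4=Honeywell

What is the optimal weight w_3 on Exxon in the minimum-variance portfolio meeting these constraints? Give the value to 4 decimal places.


-0.0385

x=Σ⁻¹μ = [1.9980  0.5029  1.7471  -0.2677  1.5371]
y=Σ⁻¹𝟙 = [4.7680  23.0274  15.8489  6.0712  14.1077]
a=μᵀx=0.717465  b=𝟙ᵀx=5.517422  c=𝟙ᵀy=63.823305  D=ac−b²=15.349025
λ₁=(c·0.127−b)/D = (63.823305·0.127−5.517422)/15.349025 = 0.168619
λ₂=(a−b·0.127)/D = (0.717465−5.517422·0.127)/15.349025 = 0.001091
w* = 0.168619·x + 0.001091·y:
  w_0 = 0.168619·1.9980 + 0.001091·4.7680 = 0.3421  (Qualcomm)
  w_1 = 0.168619·0.5029 + 0.001091·23.0274 = 0.1099  (Unilever)
  w_2 = 0.168619·1.7471 + 0.001091·15.8489 = 0.3119  (Kellogg)
  w_3 = 0.168619·-0.2677 + 0.001091·6.0712 = -0.0385  (Exxon)
  w_4 = 0.168619·1.5371 + 0.001091·14.1077 = 0.2746  (Honeywell)
Σw_i=1.0000  μᵀw=0.1270
σ²=wᵀΣw=λ₁·μ_p+λ₂ = 0.168619·0.127 + 0.001091 = 0.022506 ≈ 0.0225


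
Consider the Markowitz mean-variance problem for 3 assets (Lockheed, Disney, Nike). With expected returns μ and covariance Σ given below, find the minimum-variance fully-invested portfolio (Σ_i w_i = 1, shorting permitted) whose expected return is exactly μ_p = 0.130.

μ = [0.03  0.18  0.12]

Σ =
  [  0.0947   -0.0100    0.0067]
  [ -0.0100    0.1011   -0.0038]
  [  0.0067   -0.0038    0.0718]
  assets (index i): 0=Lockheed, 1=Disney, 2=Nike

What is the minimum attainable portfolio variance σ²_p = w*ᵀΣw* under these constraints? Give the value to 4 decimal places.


g=Σ⁻¹μ = [0.3931  1.8845  1.7344]
h=Σ⁻¹𝟙 = [10.8138  11.4692  13.5255]
a=μᵀg=0.559123  b=𝟙ᵀg=4.011929  c=𝟙ᵀh=35.808527  D=ac−b²=3.925813
λ₁=(c·0.130−b)/D = (35.808527·0.130−4.011929)/3.925813 = 0.163834
λ₂=(a−b·0.130)/D = (0.559123−4.011929·0.130)/3.925813 = 0.009571
w* = 0.163834·g + 0.009571·h:
  w_0 = 0.163834·0.3931 + 0.009571·10.8138 = 0.1679  (Lockheed)
  w_1 = 0.163834·1.8845 + 0.009571·11.4692 = 0.4185  (Disney)
  w_2 = 0.163834·1.7344 + 0.009571·13.5255 = 0.4136  (Nike)
Σw_i=1.0000  μᵀw=0.1300
σ²=wᵀΣw=λ₁·μ_p+λ₂ = 0.163834·0.130 + 0.009571 = 0.030869 ≈ 0.0309

0.0309


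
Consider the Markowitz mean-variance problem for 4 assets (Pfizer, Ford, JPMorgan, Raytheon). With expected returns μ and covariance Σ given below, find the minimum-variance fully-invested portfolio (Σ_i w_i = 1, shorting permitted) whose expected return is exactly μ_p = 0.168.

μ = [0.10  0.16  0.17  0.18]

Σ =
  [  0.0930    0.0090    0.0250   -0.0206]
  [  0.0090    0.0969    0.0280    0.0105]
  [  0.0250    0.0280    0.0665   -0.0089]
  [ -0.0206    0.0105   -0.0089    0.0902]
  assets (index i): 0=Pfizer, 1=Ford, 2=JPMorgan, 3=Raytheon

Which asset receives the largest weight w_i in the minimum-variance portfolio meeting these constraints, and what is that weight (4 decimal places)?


JPMorgan (0.4253)

g=Σ⁻¹μ = [0.9292  0.6618  2.2432  2.3521]
h=Σ⁻¹𝟙 = [10.4429  4.6427  11.0332  14.0196]
a=μᵀg=1.003528  b=𝟙ᵀg=6.186298  c=𝟙ᵀh=40.138427  D=ac−b²=2.009768
λ₁=(c·0.168−b)/D = (40.138427·0.168−6.186298)/2.009768 = 0.277125
λ₂=(a−b·0.168)/D = (1.003528−6.186298·0.168)/2.009768 = -0.017798
w* = 0.277125·g + -0.017798·h:
  w_0 = 0.277125·0.9292 + -0.017798·10.4429 = 0.0716  (Pfizer)
  w_1 = 0.277125·0.6618 + -0.017798·4.6427 = 0.1008  (Ford)
  w_2 = 0.277125·2.2432 + -0.017798·11.0332 = 0.4253  (JPMorgan)
  w_3 = 0.277125·2.3521 + -0.017798·14.0196 = 0.4023  (Raytheon)
Σw_i=1.0000  μᵀw=0.1680
σ²=wᵀΣw=λ₁·μ_p+λ₂ = 0.277125·0.168 + -0.017798 = 0.028759 ≈ 0.0288


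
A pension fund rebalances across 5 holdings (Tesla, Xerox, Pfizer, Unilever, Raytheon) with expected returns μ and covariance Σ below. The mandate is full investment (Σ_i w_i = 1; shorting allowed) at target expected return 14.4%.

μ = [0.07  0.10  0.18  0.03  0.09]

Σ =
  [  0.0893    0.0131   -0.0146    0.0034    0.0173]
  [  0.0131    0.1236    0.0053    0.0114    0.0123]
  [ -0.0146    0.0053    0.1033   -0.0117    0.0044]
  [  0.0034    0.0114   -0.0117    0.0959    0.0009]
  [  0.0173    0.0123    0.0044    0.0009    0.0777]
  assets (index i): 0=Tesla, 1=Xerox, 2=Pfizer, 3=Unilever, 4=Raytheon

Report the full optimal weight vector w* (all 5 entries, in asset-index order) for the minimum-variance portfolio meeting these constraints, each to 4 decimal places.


0.1576  0.1379  0.5915  -0.0423  0.1552

g=Σ⁻¹μ = [0.8425  0.5224  1.8514  0.4394  0.7781]
h=Σ⁻¹𝟙 = [10.2742  4.5941  11.7414  10.8646  9.0645]
a=μᵀg=0.527676  b=𝟙ᵀg=4.433794  c=𝟙ᵀh=46.538723  D=ac−b²=4.898844
λ₁=(c·0.144−b)/D = (46.538723·0.144−4.433794)/4.898844 = 0.462922
λ₂=(a−b·0.144)/D = (0.527676−4.433794·0.144)/4.898844 = -0.022616
w* = 0.462922·g + -0.022616·h:
  w_0 = 0.462922·0.8425 + -0.022616·10.2742 = 0.1576  (Tesla)
  w_1 = 0.462922·0.5224 + -0.022616·4.5941 = 0.1379  (Xerox)
  w_2 = 0.462922·1.8514 + -0.022616·11.7414 = 0.5915  (Pfizer)
  w_3 = 0.462922·0.4394 + -0.022616·10.8646 = -0.0423  (Unilever)
  w_4 = 0.462922·0.7781 + -0.022616·9.0645 = 0.1552  (Raytheon)
Σw_i=1.0000  μᵀw=0.1440
σ²=wᵀΣw=λ₁·μ_p+λ₂ = 0.462922·0.144 + -0.022616 = 0.044045 ≈ 0.0440


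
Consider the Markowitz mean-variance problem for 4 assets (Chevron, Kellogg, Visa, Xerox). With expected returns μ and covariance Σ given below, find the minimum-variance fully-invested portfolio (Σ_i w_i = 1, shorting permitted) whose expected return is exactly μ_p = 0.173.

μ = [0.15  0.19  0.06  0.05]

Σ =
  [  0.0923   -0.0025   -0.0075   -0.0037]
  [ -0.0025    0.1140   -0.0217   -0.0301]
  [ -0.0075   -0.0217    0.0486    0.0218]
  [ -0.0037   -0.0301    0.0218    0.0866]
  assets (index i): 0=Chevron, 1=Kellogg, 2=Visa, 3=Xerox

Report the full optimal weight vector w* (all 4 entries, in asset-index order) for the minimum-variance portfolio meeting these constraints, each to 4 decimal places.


u=Σ⁻¹μ = [1.9028  2.3679  2.1653  0.9366]
v=Σ⁻¹𝟙 = [13.7947  16.9303  25.0041  11.7269]
a=μᵀu=0.912058  b=𝟙ᵀu=7.372555  c=𝟙ᵀv=67.456048  D=ac−b²=7.169270
λ₁=(c·0.173−b)/D = (67.456048·0.173−7.372555)/7.169270 = 0.599411
λ₂=(a−b·0.173)/D = (0.912058−7.372555·0.173)/7.169270 = -0.050688
w* = 0.599411·u + -0.050688·v:
  w_0 = 0.599411·1.9028 + -0.050688·13.7947 = 0.4413  (Chevron)
  w_1 = 0.599411·2.3679 + -0.050688·16.9303 = 0.5612  (Kellogg)
  w_2 = 0.599411·2.1653 + -0.050688·25.0041 = 0.0305  (Visa)
  w_3 = 0.599411·0.9366 + -0.050688·11.7269 = -0.0330  (Xerox)
Σw_i=1.0000  μᵀw=0.1730
σ²=wᵀΣw=λ₁·μ_p+λ₂ = 0.599411·0.173 + -0.050688 = 0.053010 ≈ 0.0530

0.4413  0.5612  0.0305  -0.0330


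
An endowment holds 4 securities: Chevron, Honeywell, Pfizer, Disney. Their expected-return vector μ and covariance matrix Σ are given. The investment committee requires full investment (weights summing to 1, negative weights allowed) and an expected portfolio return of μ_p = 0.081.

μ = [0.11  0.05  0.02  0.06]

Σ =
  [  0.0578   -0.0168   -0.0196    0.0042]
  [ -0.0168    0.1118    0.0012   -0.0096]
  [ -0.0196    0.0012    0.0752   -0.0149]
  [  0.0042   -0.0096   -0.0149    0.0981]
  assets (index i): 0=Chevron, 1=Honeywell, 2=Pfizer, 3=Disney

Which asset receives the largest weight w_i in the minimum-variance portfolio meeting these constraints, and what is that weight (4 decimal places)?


u=Σ⁻¹μ = [2.4540  0.8692  1.0402  0.7496]
v=Σ⁻¹𝟙 = [28.2645  14.1355  23.1911  13.8893]
a=μᵀu=0.379183  b=𝟙ᵀu=5.113049  c=𝟙ᵀv=79.480395  D=ac−b²=3.994355
λ₁=(c·0.081−b)/D = (79.480395·0.081−5.113049)/3.994355 = 0.331684
λ₂=(a−b·0.081)/D = (0.379183−5.113049·0.081)/3.994355 = -0.008756
w* = 0.331684·u + -0.008756·v:
  w_0 = 0.331684·2.4540 + -0.008756·28.2645 = 0.5665  (Chevron)
  w_1 = 0.331684·0.8692 + -0.008756·14.1355 = 0.1645  (Honeywell)
  w_2 = 0.331684·1.0402 + -0.008756·23.1911 = 0.1420  (Pfizer)
  w_3 = 0.331684·0.7496 + -0.008756·13.8893 = 0.1270  (Disney)
Σw_i=1.0000  μᵀw=0.0810
σ²=wᵀΣw=λ₁·μ_p+λ₂ = 0.331684·0.081 + -0.008756 = 0.018111 ≈ 0.0181

Chevron (0.5665)


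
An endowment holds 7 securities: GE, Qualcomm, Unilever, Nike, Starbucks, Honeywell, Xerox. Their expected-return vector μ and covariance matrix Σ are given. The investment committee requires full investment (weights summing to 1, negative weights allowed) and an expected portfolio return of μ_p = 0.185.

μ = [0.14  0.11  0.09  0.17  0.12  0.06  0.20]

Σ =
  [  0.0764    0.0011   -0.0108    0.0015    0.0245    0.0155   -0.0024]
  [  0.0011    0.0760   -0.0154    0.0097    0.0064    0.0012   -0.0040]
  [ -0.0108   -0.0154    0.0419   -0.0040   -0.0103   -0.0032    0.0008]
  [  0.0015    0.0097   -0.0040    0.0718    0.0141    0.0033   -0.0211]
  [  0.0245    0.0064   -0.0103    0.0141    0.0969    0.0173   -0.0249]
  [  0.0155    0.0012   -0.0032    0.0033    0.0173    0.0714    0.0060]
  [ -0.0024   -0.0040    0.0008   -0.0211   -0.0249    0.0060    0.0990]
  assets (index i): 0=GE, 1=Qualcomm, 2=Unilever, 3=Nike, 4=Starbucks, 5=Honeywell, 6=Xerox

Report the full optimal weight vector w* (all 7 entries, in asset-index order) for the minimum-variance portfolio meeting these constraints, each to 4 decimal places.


0.1834  0.0447  0.0966  0.3737  0.1248  -0.2275  0.4043

u=Σ⁻¹μ = [1.9758  1.8824  3.9081  2.9304  1.4366  -0.1899  3.1100]
v=Σ⁻¹𝟙 = [13.5833  18.6361  38.5260  15.6917  10.2505  7.8902  16.3163]
a=μᵀu=2.116557  b=𝟙ᵀu=15.053301  c=𝟙ᵀv=120.894169  D=ac−b²=29.277523
λ₁=(c·0.185−b)/D = (120.894169·0.185−15.053301)/29.277523 = 0.249752
λ₂=(a−b·0.185)/D = (2.116557−15.053301·0.185)/29.277523 = -0.022827
w* = 0.249752·u + -0.022827·v:
  w_0 = 0.249752·1.9758 + -0.022827·13.5833 = 0.1834  (GE)
  w_1 = 0.249752·1.8824 + -0.022827·18.6361 = 0.0447  (Qualcomm)
  w_2 = 0.249752·3.9081 + -0.022827·38.5260 = 0.0966  (Unilever)
  w_3 = 0.249752·2.9304 + -0.022827·15.6917 = 0.3737  (Nike)
  w_4 = 0.249752·1.4366 + -0.022827·10.2505 = 0.1248  (Starbucks)
  w_5 = 0.249752·-0.1899 + -0.022827·7.8902 = -0.2275  (Honeywell)
  w_6 = 0.249752·3.1100 + -0.022827·16.3163 = 0.4043  (Xerox)
Σw_i=1.0000  μᵀw=0.1850
σ²=wᵀΣw=λ₁·μ_p+λ₂ = 0.249752·0.185 + -0.022827 = 0.023378 ≈ 0.0234


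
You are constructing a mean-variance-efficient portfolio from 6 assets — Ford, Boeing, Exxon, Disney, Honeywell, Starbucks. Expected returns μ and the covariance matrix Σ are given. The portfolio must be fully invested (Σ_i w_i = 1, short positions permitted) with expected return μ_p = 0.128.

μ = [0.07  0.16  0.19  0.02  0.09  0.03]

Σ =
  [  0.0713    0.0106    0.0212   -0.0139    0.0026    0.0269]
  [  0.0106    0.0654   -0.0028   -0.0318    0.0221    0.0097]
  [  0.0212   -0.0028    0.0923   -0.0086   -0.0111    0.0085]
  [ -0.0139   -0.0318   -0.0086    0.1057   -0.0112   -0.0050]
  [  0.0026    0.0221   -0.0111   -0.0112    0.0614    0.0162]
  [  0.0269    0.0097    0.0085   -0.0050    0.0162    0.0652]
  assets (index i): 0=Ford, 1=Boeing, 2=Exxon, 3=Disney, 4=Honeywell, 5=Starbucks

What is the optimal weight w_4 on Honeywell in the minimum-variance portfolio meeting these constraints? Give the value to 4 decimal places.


u=Σ⁻¹μ = [0.2960  2.8313  2.4161  1.3837  1.2847  -0.6113]
v=Σ⁻¹𝟙 = [8.7850  18.1078  12.2420  18.7587  13.5844  5.4863]
a=μᵀu=1.057751  b=𝟙ᵀu=7.600547  c=𝟙ᵀv=76.964301  D=ac−b²=23.640767
λ₁=(c·0.128−b)/D = (76.964301·0.128−7.600547)/23.640767 = 0.095212
λ₂=(a−b·0.128)/D = (1.057751−7.600547·0.128)/23.640767 = 0.003590
w* = 0.095212·u + 0.003590·v:
  w_0 = 0.095212·0.2960 + 0.003590·8.7850 = 0.0597  (Ford)
  w_1 = 0.095212·2.8313 + 0.003590·18.1078 = 0.3346  (Boeing)
  w_2 = 0.095212·2.4161 + 0.003590·12.2420 = 0.2740  (Exxon)
  w_3 = 0.095212·1.3837 + 0.003590·18.7587 = 0.1991  (Disney)
  w_4 = 0.095212·1.2847 + 0.003590·13.5844 = 0.1711  (Honeywell)
  w_5 = 0.095212·-0.6113 + 0.003590·5.4863 = -0.0385  (Starbucks)
Σw_i=1.0000  μᵀw=0.1280
σ²=wᵀΣw=λ₁·μ_p+λ₂ = 0.095212·0.128 + 0.003590 = 0.015778 ≈ 0.0158

0.1711


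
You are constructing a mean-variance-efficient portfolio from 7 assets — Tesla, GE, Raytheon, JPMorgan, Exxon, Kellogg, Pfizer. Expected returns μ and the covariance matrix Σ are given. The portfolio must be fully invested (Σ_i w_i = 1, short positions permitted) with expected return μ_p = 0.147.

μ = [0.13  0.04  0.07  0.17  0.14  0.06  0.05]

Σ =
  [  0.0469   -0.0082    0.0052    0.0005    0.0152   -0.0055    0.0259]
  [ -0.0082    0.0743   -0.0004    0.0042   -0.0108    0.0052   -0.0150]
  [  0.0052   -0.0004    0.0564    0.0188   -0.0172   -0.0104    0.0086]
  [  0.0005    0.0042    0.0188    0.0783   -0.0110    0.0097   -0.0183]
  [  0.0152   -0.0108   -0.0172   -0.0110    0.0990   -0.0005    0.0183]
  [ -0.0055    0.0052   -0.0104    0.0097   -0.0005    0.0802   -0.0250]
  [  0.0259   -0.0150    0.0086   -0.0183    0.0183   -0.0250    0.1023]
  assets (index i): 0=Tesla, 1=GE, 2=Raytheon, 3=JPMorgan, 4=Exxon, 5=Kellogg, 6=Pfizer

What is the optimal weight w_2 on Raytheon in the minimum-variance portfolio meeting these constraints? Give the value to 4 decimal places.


p=Σ⁻¹μ = [2.2632  0.8929  0.9198  2.0619  1.5079  0.8076  0.2658]
q=Σ⁻¹𝟙 = [14.2781  17.3620  18.6065  9.4066  12.1680  17.0439  10.8131]
a=μᵀp=1.017686  b=𝟙ᵀp=8.719017  c=𝟙ᵀq=99.678176  D=ac−b²=25.419817
λ₁=(c·0.147−b)/D = (99.678176·0.147−8.719017)/25.419817 = 0.233427
λ₂=(a−b·0.147)/D = (1.017686−8.719017·0.147)/25.419817 = -0.010386
w* = 0.233427·p + -0.010386·q:
  w_0 = 0.233427·2.2632 + -0.010386·14.2781 = 0.3800  (Tesla)
  w_1 = 0.233427·0.8929 + -0.010386·17.3620 = 0.0281  (GE)
  w_2 = 0.233427·0.9198 + -0.010386·18.6065 = 0.0214  (Raytheon)
  w_3 = 0.233427·2.0619 + -0.010386·9.4066 = 0.3836  (JPMorgan)
  w_4 = 0.233427·1.5079 + -0.010386·12.1680 = 0.2256  (Exxon)
  w_5 = 0.233427·0.8076 + -0.010386·17.0439 = 0.0115  (Kellogg)
  w_6 = 0.233427·0.2658 + -0.010386·10.8131 = -0.0503  (Pfizer)
Σw_i=1.0000  μᵀw=0.1470
σ²=wᵀΣw=λ₁·μ_p+λ₂ = 0.233427·0.147 + -0.010386 = 0.023928 ≈ 0.0239

0.0214
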